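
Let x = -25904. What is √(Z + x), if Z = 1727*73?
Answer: √100167 ≈ 316.49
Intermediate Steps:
Z = 126071
√(Z + x) = √(126071 - 25904) = √100167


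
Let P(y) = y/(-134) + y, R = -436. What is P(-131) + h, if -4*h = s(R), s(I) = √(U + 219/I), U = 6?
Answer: -17423/134 - √261273/872 ≈ -130.61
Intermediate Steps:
s(I) = √(6 + 219/I)
P(y) = 133*y/134 (P(y) = y*(-1/134) + y = -y/134 + y = 133*y/134)
h = -√261273/872 (h = -√(6 + 219/(-436))/4 = -√(6 + 219*(-1/436))/4 = -√(6 - 219/436)/4 = -√261273/872 ≈ -0.58618)
P(-131) + h = (133/134)*(-131) - √261273/872 = -17423/134 - √261273/872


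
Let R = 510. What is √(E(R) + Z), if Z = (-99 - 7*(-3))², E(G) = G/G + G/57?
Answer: 3*√244435/19 ≈ 78.064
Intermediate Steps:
E(G) = 1 + G/57 (E(G) = 1 + G*(1/57) = 1 + G/57)
Z = 6084 (Z = (-99 + 21)² = (-78)² = 6084)
√(E(R) + Z) = √((1 + (1/57)*510) + 6084) = √((1 + 170/19) + 6084) = √(189/19 + 6084) = √(115785/19) = 3*√244435/19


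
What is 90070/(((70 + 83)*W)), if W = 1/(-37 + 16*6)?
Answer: 5314130/153 ≈ 34733.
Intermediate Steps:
W = 1/59 (W = 1/(-37 + 96) = 1/59 ≈ 0.016949)
90070/(((70 + 83)*W)) = 90070/(((70 + 83)*(1/59))) = 90070/((153*(1/59))) = 90070/(153/59) = 90070*(59/153) = 5314130/153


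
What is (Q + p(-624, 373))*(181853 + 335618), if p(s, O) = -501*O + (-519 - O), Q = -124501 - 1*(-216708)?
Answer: -49448493818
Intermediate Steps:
Q = 92207 (Q = -124501 + 216708 = 92207)
p(s, O) = -519 - 502*O
(Q + p(-624, 373))*(181853 + 335618) = (92207 + (-519 - 502*373))*(181853 + 335618) = (92207 + (-519 - 187246))*517471 = (92207 - 187765)*517471 = -95558*517471 = -49448493818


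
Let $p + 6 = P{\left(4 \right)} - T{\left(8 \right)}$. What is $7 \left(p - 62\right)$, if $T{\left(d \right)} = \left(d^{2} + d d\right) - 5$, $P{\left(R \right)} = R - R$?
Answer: $-1337$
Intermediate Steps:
$P{\left(R \right)} = 0$
$T{\left(d \right)} = -5 + 2 d^{2}$ ($T{\left(d \right)} = \left(d^{2} + d^{2}\right) - 5 = 2 d^{2} - 5 = -5 + 2 d^{2}$)
$p = -129$ ($p = -6 + \left(0 - \left(-5 + 2 \cdot 8^{2}\right)\right) = -6 + \left(0 - \left(-5 + 2 \cdot 64\right)\right) = -6 + \left(0 - \left(-5 + 128\right)\right) = -6 + \left(0 - 123\right) = -6 - 123 = -129$)
$7 \left(p - 62\right) = 7 \left(-129 - 62\right) = 7 \left(-191\right) = -1337$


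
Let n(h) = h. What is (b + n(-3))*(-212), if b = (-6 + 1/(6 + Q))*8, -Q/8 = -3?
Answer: 161332/15 ≈ 10755.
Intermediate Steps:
Q = 24 (Q = -8*(-3) = 24)
b = -716/15 (b = (-6 + 1/(6 + 24))*8 = (-6 + 1/30)*8 = -179/30*8 = -716/15 ≈ -47.733)
(b + n(-3))*(-212) = (-716/15 - 3)*(-212) = -761/15*(-212) = 161332/15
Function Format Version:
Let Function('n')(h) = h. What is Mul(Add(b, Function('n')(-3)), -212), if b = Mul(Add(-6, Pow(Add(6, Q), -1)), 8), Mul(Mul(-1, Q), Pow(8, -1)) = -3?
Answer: Rational(161332, 15) ≈ 10755.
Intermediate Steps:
Q = 24 (Q = Mul(-8, -3) = 24)
b = Rational(-716, 15) (b = Mul(Add(-6, Pow(Add(6, 24), -1)), 8) = Mul(Add(-6, Pow(30, -1)), 8) = Mul(Add(-6, Rational(1, 30)), 8) = Mul(Rational(-179, 30), 8) = Rational(-716, 15) ≈ -47.733)
Mul(Add(b, Function('n')(-3)), -212) = Mul(Add(Rational(-716, 15), -3), -212) = Mul(Rational(-761, 15), -212) = Rational(161332, 15)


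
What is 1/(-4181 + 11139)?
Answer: 1/6958 ≈ 0.00014372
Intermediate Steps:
1/(-4181 + 11139) = 1/6958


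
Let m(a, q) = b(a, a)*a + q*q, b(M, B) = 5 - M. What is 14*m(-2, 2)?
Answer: -140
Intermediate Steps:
m(a, q) = q² + a*(5 - a) (m(a, q) = (5 - a)*a + q*q = a*(5 - a) + q² = q² + a*(5 - a))
14*m(-2, 2) = 14*(2² - 1*(-2)*(-5 - 2)) = 14*(4 - 1*(-2)*(-7)) = 14*(4 - 14) = 14*(-10) = -140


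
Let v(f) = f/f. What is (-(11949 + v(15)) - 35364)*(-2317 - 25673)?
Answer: 1324318860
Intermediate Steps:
v(f) = 1
(-(11949 + v(15)) - 35364)*(-2317 - 25673) = (-(11949 + 1) - 35364)*(-2317 - 25673) = (-1*11950 - 35364)*(-27990) = (-11950 - 35364)*(-27990) = -47314*(-27990) = 1324318860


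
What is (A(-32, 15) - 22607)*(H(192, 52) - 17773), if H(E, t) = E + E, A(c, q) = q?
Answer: 392852288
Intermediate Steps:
H(E, t) = 2*E
(A(-32, 15) - 22607)*(H(192, 52) - 17773) = (15 - 22607)*(2*192 - 17773) = -22592*(384 - 17773) = -22592*(-17389) = 392852288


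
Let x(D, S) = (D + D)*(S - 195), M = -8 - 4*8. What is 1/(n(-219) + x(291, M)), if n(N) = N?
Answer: -1/136989 ≈ -7.2999e-6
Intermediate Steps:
M = -40 (M = -8 - 32 = -40)
x(D, S) = 2*D*(-195 + S) (x(D, S) = (2*D)*(-195 + S) = 2*D*(-195 + S))
1/(n(-219) + x(291, M)) = 1/(-219 + 2*291*(-195 - 40)) = 1/(-219 + 2*291*(-235)) = 1/(-219 - 136770) = 1/(-136989) = -1/136989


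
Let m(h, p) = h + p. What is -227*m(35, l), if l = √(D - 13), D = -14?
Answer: -7945 - 681*I*√3 ≈ -7945.0 - 1179.5*I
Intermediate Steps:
l = 3*I*√3 (l = √(-14 - 13) = √(-27) = 3*I*√3 ≈ 5.1962*I)
-227*m(35, l) = -227*(35 + 3*I*√3) = -7945 - 681*I*√3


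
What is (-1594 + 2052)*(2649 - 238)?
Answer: 1104238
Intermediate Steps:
(-1594 + 2052)*(2649 - 238) = 458*2411 = 1104238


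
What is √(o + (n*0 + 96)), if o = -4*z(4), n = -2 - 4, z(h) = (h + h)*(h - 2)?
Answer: 4*√2 ≈ 5.6569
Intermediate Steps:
z(h) = 2*h*(-2 + h) (z(h) = (2*h)*(-2 + h) = 2*h*(-2 + h))
n = -6
o = -64 (o = -8*4*(-2 + 4) = -8*4*2 = -4*16 = -64)
√(o + (n*0 + 96)) = √(-64 + (-6*0 + 96)) = √(-64 + (0 + 96)) = √(-64 + 96) = √32 = 4*√2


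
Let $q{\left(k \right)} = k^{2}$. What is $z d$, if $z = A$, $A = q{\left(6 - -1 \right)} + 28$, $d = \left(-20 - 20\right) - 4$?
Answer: $-3388$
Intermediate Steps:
$d = -44$ ($d = -40 - 4 = -44$)
$A = 77$ ($A = \left(6 - -1\right)^{2} + 28 = \left(6 + 1\right)^{2} + 28 = 7^{2} + 28 = 49 + 28 = 77$)
$z = 77$
$z d = 77 \left(-44\right) = -3388$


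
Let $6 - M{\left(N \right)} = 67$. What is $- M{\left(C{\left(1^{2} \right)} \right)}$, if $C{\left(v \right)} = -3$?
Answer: $61$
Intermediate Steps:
$M{\left(N \right)} = -61$ ($M{\left(N \right)} = 6 - 67 = -61$)
$- M{\left(C{\left(1^{2} \right)} \right)} = \left(-1\right) \left(-61\right) = 61$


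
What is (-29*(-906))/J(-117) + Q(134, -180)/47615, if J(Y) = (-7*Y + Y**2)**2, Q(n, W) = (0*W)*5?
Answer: 4379/35080344 ≈ 0.00012483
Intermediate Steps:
Q(n, W) = 0 (Q(n, W) = 0*5 = 0)
J(Y) = (Y**2 - 7*Y)**2
(-29*(-906))/J(-117) + Q(134, -180)/47615 = (-29*(-906))/(((-117)**2*(-7 - 117)**2)) + 0/47615 = 26274/((13689*(-124)**2)) + 0*(1/47615) = 26274/((13689*15376)) + 0 = 26274/210482064 + 0 = 26274*(1/210482064) + 0 = 4379/35080344 + 0 = 4379/35080344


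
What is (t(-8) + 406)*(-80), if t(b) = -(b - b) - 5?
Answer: -32080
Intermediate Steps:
t(b) = -5 (t(b) = -1*0 - 5 = 0 - 5 = -5)
(t(-8) + 406)*(-80) = (-5 + 406)*(-80) = 401*(-80) = -32080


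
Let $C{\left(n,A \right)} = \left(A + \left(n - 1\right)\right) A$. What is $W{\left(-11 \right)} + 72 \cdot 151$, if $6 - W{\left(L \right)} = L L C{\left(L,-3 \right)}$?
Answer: $5433$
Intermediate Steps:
$C{\left(n,A \right)} = A \left(-1 + A + n\right)$ ($C{\left(n,A \right)} = \left(A + \left(-1 + n\right)\right) A = \left(-1 + A + n\right) A = A \left(-1 + A + n\right)$)
$W{\left(L \right)} = 6 - L^{2} \left(12 - 3 L\right)$ ($W{\left(L \right)} = 6 - L L \left(- 3 \left(-1 - 3 + L\right)\right) = 6 - L^{2} \left(- 3 \left(-4 + L\right)\right) = 6 - L^{2} \left(12 - 3 L\right)$)
$W{\left(-11 \right)} + 72 \cdot 151 = \left(6 + 3 \left(-11\right)^{2} \left(-4 - 11\right)\right) + 72 \cdot 151 = \left(6 + 3 \cdot 121 \left(-15\right)\right) + 10872 = \left(6 - 5445\right) + 10872 = -5439 + 10872 = 5433$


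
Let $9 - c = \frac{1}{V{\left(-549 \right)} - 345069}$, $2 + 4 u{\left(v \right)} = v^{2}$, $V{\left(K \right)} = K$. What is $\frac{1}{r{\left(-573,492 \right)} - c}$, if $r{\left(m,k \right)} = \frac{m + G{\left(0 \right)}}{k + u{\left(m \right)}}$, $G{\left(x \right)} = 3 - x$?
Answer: $- \frac{3261597066}{29376897575} \approx -0.11103$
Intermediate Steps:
$u{\left(v \right)} = - \frac{1}{2} + \frac{v^{2}}{4}$
$c = \frac{3110563}{345618}$ ($c = 9 - \frac{1}{-549 - 345069} = 9 - \frac{1}{-345618} = 9 - - \frac{1}{345618} = 9 + \frac{1}{345618} = \frac{3110563}{345618} \approx 9.0$)
$r{\left(m,k \right)} = \frac{3 + m}{- \frac{1}{2} + k + \frac{m^{2}}{4}}$ ($r{\left(m,k \right)} = \frac{m + \left(3 - 0\right)}{k + \left(- \frac{1}{2} + \frac{m^{2}}{4}\right)} = \frac{m + \left(3 + 0\right)}{- \frac{1}{2} + k + \frac{m^{2}}{4}} = \frac{m + 3}{- \frac{1}{2} + k + \frac{m^{2}}{4}} = \frac{3 + m}{- \frac{1}{2} + k + \frac{m^{2}}{4}}$)
$\frac{1}{r{\left(-573,492 \right)} - c} = \frac{1}{\frac{4 \left(3 - 573\right)}{-2 + \left(-573\right)^{2} + 4 \cdot 492} - \frac{3110563}{345618}} = \frac{1}{4 \frac{1}{-2 + 328329 + 1968} \left(-570\right) - \frac{3110563}{345618}} = \frac{1}{4 \cdot \frac{1}{330295} \left(-570\right) - \frac{3110563}{345618}} = \frac{1}{- \frac{456}{66059} - \frac{3110563}{345618}} = \frac{1}{- \frac{29376897575}{3261597066}} = - \frac{3261597066}{29376897575}$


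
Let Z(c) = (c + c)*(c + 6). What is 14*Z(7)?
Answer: 2548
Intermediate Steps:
Z(c) = 2*c*(6 + c) (Z(c) = (2*c)*(6 + c) = 2*c*(6 + c))
14*Z(7) = 14*(2*7*(6 + 7)) = 14*(2*7*13) = 14*182 = 2548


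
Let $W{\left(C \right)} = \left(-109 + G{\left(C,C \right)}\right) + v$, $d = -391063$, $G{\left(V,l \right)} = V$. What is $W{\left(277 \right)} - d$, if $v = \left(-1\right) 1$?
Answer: $391230$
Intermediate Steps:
$v = -1$
$W{\left(C \right)} = -110 + C$ ($W{\left(C \right)} = \left(-109 + C\right) - 1 = -110 + C$)
$W{\left(277 \right)} - d = \left(-110 + 277\right) - -391063 = 167 + 391063 = 391230$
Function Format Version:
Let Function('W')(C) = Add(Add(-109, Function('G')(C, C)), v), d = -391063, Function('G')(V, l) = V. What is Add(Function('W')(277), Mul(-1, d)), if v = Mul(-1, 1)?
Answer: 391230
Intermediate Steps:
v = -1
Function('W')(C) = Add(-110, C) (Function('W')(C) = Add(Add(-109, C), -1) = Add(-110, C))
Add(Function('W')(277), Mul(-1, d)) = Add(Add(-110, 277), Mul(-1, -391063)) = Add(167, 391063) = 391230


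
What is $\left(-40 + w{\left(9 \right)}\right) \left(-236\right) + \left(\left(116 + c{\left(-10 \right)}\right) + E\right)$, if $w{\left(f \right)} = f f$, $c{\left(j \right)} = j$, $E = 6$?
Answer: $-9564$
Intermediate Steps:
$w{\left(f \right)} = f^{2}$
$\left(-40 + w{\left(9 \right)}\right) \left(-236\right) + \left(\left(116 + c{\left(-10 \right)}\right) + E\right) = \left(-40 + 9^{2}\right) \left(-236\right) + \left(\left(116 - 10\right) + 6\right) = \left(-40 + 81\right) \left(-236\right) + \left(106 + 6\right) = 41 \left(-236\right) + 112 = -9676 + 112 = -9564$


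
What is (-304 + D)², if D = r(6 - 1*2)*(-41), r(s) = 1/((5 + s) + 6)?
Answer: 21169201/225 ≈ 94085.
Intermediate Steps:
r(s) = 1/(11 + s)
D = -41/15 (D = -41/(11 + (6 - 1*2)) = -41/(11 + (6 - 2)) = -41/(11 + 4) = -41/15 ≈ -2.7333)
(-304 + D)² = (-304 - 41/15)² = (-4601/15)² = 21169201/225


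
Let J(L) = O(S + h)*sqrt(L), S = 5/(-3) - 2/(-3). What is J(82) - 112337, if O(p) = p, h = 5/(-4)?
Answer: -112337 - 9*sqrt(82)/4 ≈ -1.1236e+5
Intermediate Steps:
S = -1 (S = 5*(-1/3) - 2*(-1/3) = -5/3 + 2/3 = -1)
h = -5/4 (h = 5*(-1/4) = -5/4 ≈ -1.2500)
J(L) = -9*sqrt(L)/4 (J(L) = (-1 - 5/4)*sqrt(L) = -9*sqrt(L)/4)
J(82) - 112337 = -9*sqrt(82)/4 - 112337 = -112337 - 9*sqrt(82)/4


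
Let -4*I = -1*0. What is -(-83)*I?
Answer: 0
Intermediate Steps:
I = 0 (I = -(-1)*0/4 = -1/4*0 = 0)
-(-83)*I = -(-83)*0 = -1*0 = 0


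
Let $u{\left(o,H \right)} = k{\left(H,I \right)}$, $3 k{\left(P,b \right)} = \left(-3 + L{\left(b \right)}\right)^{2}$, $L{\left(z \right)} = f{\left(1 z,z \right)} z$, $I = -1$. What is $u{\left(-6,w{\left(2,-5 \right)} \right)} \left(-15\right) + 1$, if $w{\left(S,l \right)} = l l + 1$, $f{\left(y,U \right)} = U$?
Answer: $-19$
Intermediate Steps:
$L{\left(z \right)} = z^{2}$ ($L{\left(z \right)} = z z = z^{2}$)
$w{\left(S,l \right)} = 1 + l^{2}$ ($w{\left(S,l \right)} = l^{2} + 1 = 1 + l^{2}$)
$k{\left(P,b \right)} = \frac{\left(-3 + b^{2}\right)^{2}}{3}$
$u{\left(o,H \right)} = \frac{4}{3}$ ($u{\left(o,H \right)} = \frac{\left(-3 + \left(-1\right)^{2}\right)^{2}}{3} = \frac{\left(-3 + 1\right)^{2}}{3} = \frac{\left(-2\right)^{2}}{3} = \frac{1}{3} \cdot 4 = \frac{4}{3}$)
$u{\left(-6,w{\left(2,-5 \right)} \right)} \left(-15\right) + 1 = \frac{4}{3} \left(-15\right) + 1 = -20 + 1 = -19$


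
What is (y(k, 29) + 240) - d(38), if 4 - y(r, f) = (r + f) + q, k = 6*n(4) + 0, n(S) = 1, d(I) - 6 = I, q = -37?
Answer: 202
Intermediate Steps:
d(I) = 6 + I
k = 6 (k = 6*1 + 0 = 6 + 0 = 6)
y(r, f) = 41 - f - r (y(r, f) = 4 - ((r + f) - 37) = 4 - ((f + r) - 37) = 4 - (-37 + f + r) = 4 + (37 - f - r) = 41 - f - r)
(y(k, 29) + 240) - d(38) = ((41 - 1*29 - 1*6) + 240) - (6 + 38) = ((41 - 29 - 6) + 240) - 1*44 = (6 + 240) - 44 = 246 - 44 = 202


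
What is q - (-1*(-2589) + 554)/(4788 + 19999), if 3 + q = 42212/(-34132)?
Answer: -131845549/30215353 ≈ -4.3635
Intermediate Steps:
q = -36152/8533 (q = -3 + 42212/(-34132) = -3 + 42212*(-1/34132) = -3 - 10553/8533 = -36152/8533 ≈ -4.2367)
q - (-1*(-2589) + 554)/(4788 + 19999) = -36152/8533 - (-1*(-2589) + 554)/(4788 + 19999) = -36152/8533 - (2589 + 554)/24787 = -36152/8533 - 3143/24787 = -36152/8533 - 1*449/3541 = -36152/8533 - 449/3541 = -131845549/30215353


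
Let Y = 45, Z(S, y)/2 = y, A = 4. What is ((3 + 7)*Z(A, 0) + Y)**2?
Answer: 2025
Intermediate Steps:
Z(S, y) = 2*y
((3 + 7)*Z(A, 0) + Y)**2 = ((3 + 7)*(2*0) + 45)**2 = (10*0 + 45)**2 = (0 + 45)**2 = 45**2 = 2025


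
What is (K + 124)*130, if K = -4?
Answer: 15600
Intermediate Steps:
(K + 124)*130 = (-4 + 124)*130 = 120*130 = 15600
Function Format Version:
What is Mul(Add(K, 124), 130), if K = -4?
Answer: 15600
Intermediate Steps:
Mul(Add(K, 124), 130) = Mul(Add(-4, 124), 130) = Mul(120, 130) = 15600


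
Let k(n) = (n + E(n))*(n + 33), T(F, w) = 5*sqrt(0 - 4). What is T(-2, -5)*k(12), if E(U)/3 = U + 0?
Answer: 21600*I ≈ 21600.0*I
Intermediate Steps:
T(F, w) = 10*I (T(F, w) = 5*sqrt(-4) = 5*(2*I) = 10*I)
E(U) = 3*U (E(U) = 3*(U + 0) = 3*U)
k(n) = 4*n*(33 + n) (k(n) = (n + 3*n)*(n + 33) = (4*n)*(33 + n) = 4*n*(33 + n))
T(-2, -5)*k(12) = (10*I)*(4*12*(33 + 12)) = (10*I)*(4*12*45) = (10*I)*2160 = 21600*I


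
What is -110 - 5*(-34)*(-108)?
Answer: -18470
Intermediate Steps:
-110 - 5*(-34)*(-108) = -110 + 170*(-108) = -110 - 18360 = -18470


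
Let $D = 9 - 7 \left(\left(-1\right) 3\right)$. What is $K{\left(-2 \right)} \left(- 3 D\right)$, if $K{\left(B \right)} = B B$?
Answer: $-360$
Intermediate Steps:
$D = 30$ ($D = 9 - -21 = 9 + 21 = 30$)
$K{\left(B \right)} = B^{2}$
$K{\left(-2 \right)} \left(- 3 D\right) = \left(-2\right)^{2} \left(\left(-3\right) 30\right) = 4 \left(-90\right) = -360$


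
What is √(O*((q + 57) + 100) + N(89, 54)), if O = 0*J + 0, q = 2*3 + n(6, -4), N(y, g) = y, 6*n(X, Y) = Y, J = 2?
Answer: √89 ≈ 9.4340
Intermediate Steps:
n(X, Y) = Y/6
q = 16/3 (q = 2*3 + (⅙)*(-4) = 6 - ⅔ = 16/3 ≈ 5.3333)
O = 0 (O = 0*2 + 0 = 0 + 0 = 0)
√(O*((q + 57) + 100) + N(89, 54)) = √(0*((16/3 + 57) + 100) + 89) = √(0*(187/3 + 100) + 89) = √(0*(487/3) + 89) = √(0 + 89) = √89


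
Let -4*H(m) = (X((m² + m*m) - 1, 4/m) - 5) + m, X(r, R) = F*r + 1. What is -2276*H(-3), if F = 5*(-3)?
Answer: -149078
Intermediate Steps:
F = -15
X(r, R) = 1 - 15*r (X(r, R) = -15*r + 1 = 1 - 15*r)
H(m) = -11/4 - m/4 + 15*m²/2 (H(m) = -(((1 - 15*((m² + m*m) - 1)) - 5) + m)/4 = -(((1 - 15*((m² + m²) - 1)) - 5) + m)/4 = -(((1 - 15*(2*m² - 1)) - 5) + m)/4 = -(((1 - 15*(-1 + 2*m²)) - 5) + m)/4 = -(((1 + (15 - 30*m²)) - 5) + m)/4 = -(((16 - 30*m²) - 5) + m)/4 = -((11 - 30*m²) + m)/4 = -(11 + m - 30*m²)/4 = -11/4 - m/4 + 15*m²/2)
-2276*H(-3) = -2276*(-11/4 - ¼*(-3) + (15/2)*(-3)²) = -2276*(-11/4 + ¾ + (15/2)*9) = -2276*(-11/4 + ¾ + 135/2) = -2276*131/2 = -149078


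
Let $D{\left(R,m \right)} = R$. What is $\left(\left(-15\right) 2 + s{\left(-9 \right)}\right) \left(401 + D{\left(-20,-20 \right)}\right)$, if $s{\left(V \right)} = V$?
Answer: $-14859$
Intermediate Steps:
$\left(\left(-15\right) 2 + s{\left(-9 \right)}\right) \left(401 + D{\left(-20,-20 \right)}\right) = \left(\left(-15\right) 2 - 9\right) \left(401 - 20\right) = \left(-30 - 9\right) 381 = \left(-39\right) 381 = -14859$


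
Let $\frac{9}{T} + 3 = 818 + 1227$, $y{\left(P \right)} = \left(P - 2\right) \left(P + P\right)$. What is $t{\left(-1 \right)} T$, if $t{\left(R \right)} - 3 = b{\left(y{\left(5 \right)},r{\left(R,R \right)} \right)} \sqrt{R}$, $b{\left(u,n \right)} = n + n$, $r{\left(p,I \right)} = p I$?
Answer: $\frac{27}{2042} + \frac{9 i}{1021} \approx 0.013222 + 0.0088149 i$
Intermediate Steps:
$r{\left(p,I \right)} = I p$
$y{\left(P \right)} = 2 P \left(-2 + P\right)$ ($y{\left(P \right)} = \left(-2 + P\right) 2 P = 2 P \left(-2 + P\right)$)
$b{\left(u,n \right)} = 2 n$
$t{\left(R \right)} = 3 + 2 R^{\frac{5}{2}}$ ($t{\left(R \right)} = 3 + 2 R R \sqrt{R} = 3 + 2 R^{2} \sqrt{R} = 3 + 2 R^{\frac{5}{2}}$)
$T = \frac{9}{2042}$ ($T = \frac{9}{-3 + \left(818 + 1227\right)} = \frac{9}{-3 + 2045} = \frac{9}{2042} \approx 0.0044074$)
$t{\left(-1 \right)} T = \left(3 + 2 \left(-1\right)^{\frac{5}{2}}\right) \frac{9}{2042} = \left(3 + 2 i\right) \frac{9}{2042} = \frac{27}{2042} + \frac{9 i}{1021}$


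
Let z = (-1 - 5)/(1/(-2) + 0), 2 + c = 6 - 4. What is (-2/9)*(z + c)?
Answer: -8/3 ≈ -2.6667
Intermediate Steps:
c = 0 (c = -2 + (6 - 4) = -2 + 2 = 0)
z = 12 (z = -6/(-½ + 0) = -6/(-½) = -6*(-2) = 12)
(-2/9)*(z + c) = (-2/9)*(12 + 0) = -2*⅑*12 = -2/9*12 = -8/3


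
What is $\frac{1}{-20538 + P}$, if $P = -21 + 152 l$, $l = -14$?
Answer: $- \frac{1}{22687} \approx -4.4078 \cdot 10^{-5}$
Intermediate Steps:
$P = -2149$ ($P = -21 + 152 \left(-14\right) = -21 - 2128 = -2149$)
$\frac{1}{-20538 + P} = \frac{1}{-20538 - 2149} = \frac{1}{-22687} = - \frac{1}{22687}$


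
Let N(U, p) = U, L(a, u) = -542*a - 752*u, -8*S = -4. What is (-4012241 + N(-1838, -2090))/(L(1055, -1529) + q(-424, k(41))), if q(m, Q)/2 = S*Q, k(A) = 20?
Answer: -4014079/578018 ≈ -6.9446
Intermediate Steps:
S = ½ (S = -⅛*(-4) = ½ ≈ 0.50000)
L(a, u) = -752*u - 542*a
q(m, Q) = Q (q(m, Q) = 2*(Q/2) = Q)
(-4012241 + N(-1838, -2090))/(L(1055, -1529) + q(-424, k(41))) = (-4012241 - 1838)/((-752*(-1529) - 542*1055) + 20) = -4014079/((1149808 - 571810) + 20) = -4014079/(577998 + 20) = -4014079/578018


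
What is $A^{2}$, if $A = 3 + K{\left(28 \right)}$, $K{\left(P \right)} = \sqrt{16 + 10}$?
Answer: $\left(3 + \sqrt{26}\right)^{2} \approx 65.594$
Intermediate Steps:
$K{\left(P \right)} = \sqrt{26}$
$A = 3 + \sqrt{26} \approx 8.099$
$A^{2} = \left(3 + \sqrt{26}\right)^{2}$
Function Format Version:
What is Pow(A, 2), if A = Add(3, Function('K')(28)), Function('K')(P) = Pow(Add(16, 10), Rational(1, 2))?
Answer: Pow(Add(3, Pow(26, Rational(1, 2))), 2) ≈ 65.594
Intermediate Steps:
Function('K')(P) = Pow(26, Rational(1, 2))
A = Add(3, Pow(26, Rational(1, 2))) ≈ 8.0990
Pow(A, 2) = Pow(Add(3, Pow(26, Rational(1, 2))), 2)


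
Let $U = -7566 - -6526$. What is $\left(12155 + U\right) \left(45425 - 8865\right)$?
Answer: $406364400$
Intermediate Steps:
$U = -1040$ ($U = -7566 + 6526 = -1040$)
$\left(12155 + U\right) \left(45425 - 8865\right) = \left(12155 - 1040\right) \left(45425 - 8865\right) = 11115 \cdot 36560 = 406364400$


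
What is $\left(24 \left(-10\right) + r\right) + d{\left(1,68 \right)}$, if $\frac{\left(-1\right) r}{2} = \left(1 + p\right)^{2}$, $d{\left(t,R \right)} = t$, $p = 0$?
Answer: $-241$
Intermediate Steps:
$r = -2$ ($r = - 2 \left(1 + 0\right)^{2} = - 2 \cdot 1^{2} = \left(-2\right) 1 = -2$)
$\left(24 \left(-10\right) + r\right) + d{\left(1,68 \right)} = \left(24 \left(-10\right) - 2\right) + 1 = \left(-240 - 2\right) + 1 = -242 + 1 = -241$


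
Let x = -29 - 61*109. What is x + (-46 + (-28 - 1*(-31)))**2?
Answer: -4829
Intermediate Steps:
x = -6678 (x = -29 - 6649 = -6678)
x + (-46 + (-28 - 1*(-31)))**2 = -6678 + (-46 + (-28 - 1*(-31)))**2 = -6678 + (-46 + (-28 + 31))**2 = -6678 + (-46 + 3)**2 = -6678 + (-43)**2 = -6678 + 1849 = -4829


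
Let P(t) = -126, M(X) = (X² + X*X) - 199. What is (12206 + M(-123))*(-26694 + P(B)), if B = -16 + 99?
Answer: -1133547300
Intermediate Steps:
M(X) = -199 + 2*X² (M(X) = (X² + X²) - 199 = 2*X² - 199 = -199 + 2*X²)
B = 83
(12206 + M(-123))*(-26694 + P(B)) = (12206 + (-199 + 2*(-123)²))*(-26694 - 126) = (12206 + (-199 + 2*15129))*(-26820) = (12206 + (-199 + 30258))*(-26820) = (12206 + 30059)*(-26820) = 42265*(-26820) = -1133547300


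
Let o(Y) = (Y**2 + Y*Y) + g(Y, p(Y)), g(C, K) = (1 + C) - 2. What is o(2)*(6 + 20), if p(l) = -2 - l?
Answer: 234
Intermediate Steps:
g(C, K) = -1 + C
o(Y) = -1 + Y + 2*Y**2 (o(Y) = (Y**2 + Y*Y) + (-1 + Y) = (Y**2 + Y**2) + (-1 + Y) = 2*Y**2 + (-1 + Y) = -1 + Y + 2*Y**2)
o(2)*(6 + 20) = (-1 + 2 + 2*2**2)*(6 + 20) = (-1 + 2 + 2*4)*26 = (-1 + 2 + 8)*26 = 9*26 = 234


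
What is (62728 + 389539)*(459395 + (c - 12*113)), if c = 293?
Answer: 207288438644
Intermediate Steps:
(62728 + 389539)*(459395 + (c - 12*113)) = (62728 + 389539)*(459395 + (293 - 12*113)) = 452267*(459395 + (293 - 1356)) = 452267*(459395 - 1063) = 452267*458332 = 207288438644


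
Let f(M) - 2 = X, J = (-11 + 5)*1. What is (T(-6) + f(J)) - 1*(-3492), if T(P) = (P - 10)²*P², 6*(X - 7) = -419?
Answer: 75883/6 ≈ 12647.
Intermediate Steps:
X = -377/6 (X = 7 + (⅙)*(-419) = 7 - 419/6 = -377/6 ≈ -62.833)
J = -6 (J = -6*1 = -6)
f(M) = -365/6 (f(M) = 2 - 377/6 = -365/6)
T(P) = P²*(-10 + P)² (T(P) = (-10 + P)²*P² = P²*(-10 + P)²)
(T(-6) + f(J)) - 1*(-3492) = ((-6)²*(-10 - 6)² - 365/6) - 1*(-3492) = (36*(-16)² - 365/6) + 3492 = (36*256 - 365/6) + 3492 = (9216 - 365/6) + 3492 = 54931/6 + 3492 = 75883/6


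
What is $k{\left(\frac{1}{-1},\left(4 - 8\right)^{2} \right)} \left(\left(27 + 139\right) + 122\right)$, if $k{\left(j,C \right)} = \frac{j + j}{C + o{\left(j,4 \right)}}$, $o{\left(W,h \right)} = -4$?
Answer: $-48$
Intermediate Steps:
$k{\left(j,C \right)} = \frac{2 j}{-4 + C}$ ($k{\left(j,C \right)} = \frac{j + j}{C - 4} = \frac{2 j}{-4 + C}$)
$k{\left(\frac{1}{-1},\left(4 - 8\right)^{2} \right)} \left(\left(27 + 139\right) + 122\right) = \frac{2}{\left(-1\right) \left(-4 + \left(4 - 8\right)^{2}\right)} \left(\left(27 + 139\right) + 122\right) = 2 \left(-1\right) \frac{1}{-4 + \left(4 - 8\right)^{2}} \left(166 + 122\right) = 2 \left(-1\right) \frac{1}{-4 + \left(4 - 8\right)^{2}} \cdot 288 = 2 \left(-1\right) \frac{1}{-4 + \left(-4\right)^{2}} \cdot 288 = 2 \left(-1\right) \frac{1}{-4 + 16} \cdot 288 = 2 \left(-1\right) \frac{1}{12} \cdot 288 = \left(- \frac{1}{6}\right) 288 = -48$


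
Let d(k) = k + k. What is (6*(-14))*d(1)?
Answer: -168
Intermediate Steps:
d(k) = 2*k
(6*(-14))*d(1) = (6*(-14))*(2*1) = -84*2 = -168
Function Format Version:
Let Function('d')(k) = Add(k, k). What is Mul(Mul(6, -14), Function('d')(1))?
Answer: -168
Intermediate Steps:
Function('d')(k) = Mul(2, k)
Mul(Mul(6, -14), Function('d')(1)) = Mul(Mul(6, -14), Mul(2, 1)) = Mul(-84, 2) = -168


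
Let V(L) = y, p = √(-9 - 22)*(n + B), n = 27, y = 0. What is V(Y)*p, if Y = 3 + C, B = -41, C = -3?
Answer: 0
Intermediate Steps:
Y = 0 (Y = 3 - 3 = 0)
p = -14*I*√31 (p = √(-9 - 22)*(27 - 41) = √(-31)*(-14) = (I*√31)*(-14) = -14*I*√31 ≈ -77.949*I)
V(L) = 0
V(Y)*p = 0*(-14*I*√31) = 0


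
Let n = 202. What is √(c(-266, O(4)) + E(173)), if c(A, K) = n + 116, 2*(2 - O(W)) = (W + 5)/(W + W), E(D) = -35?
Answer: √283 ≈ 16.823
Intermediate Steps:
O(W) = 2 - (5 + W)/(4*W) (O(W) = 2 - (W + 5)/(2*(W + W)) = 2 - (5 + W)/(2*(2*W)) = 2 - (5 + W)*1/(2*W)/2 = 2 - (5 + W)/(4*W))
c(A, K) = 318 (c(A, K) = 202 + 116 = 318)
√(c(-266, O(4)) + E(173)) = √(318 - 35) = √283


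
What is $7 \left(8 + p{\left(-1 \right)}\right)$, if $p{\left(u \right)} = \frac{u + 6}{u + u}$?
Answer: $\frac{77}{2} \approx 38.5$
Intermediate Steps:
$p{\left(u \right)} = \frac{6 + u}{2 u}$
$7 \left(8 + p{\left(-1 \right)}\right) = 7 \left(8 + \frac{6 - 1}{2 \left(-1\right)}\right) = 7 \left(8 + \frac{1}{2} \left(-1\right) 5\right) = 7 \left(8 - \frac{5}{2}\right) = 7 \cdot \frac{11}{2} = \frac{77}{2}$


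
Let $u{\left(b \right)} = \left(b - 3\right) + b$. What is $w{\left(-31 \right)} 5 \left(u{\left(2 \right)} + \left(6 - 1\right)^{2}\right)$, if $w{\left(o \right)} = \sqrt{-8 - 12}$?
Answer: $260 i \sqrt{5} \approx 581.38 i$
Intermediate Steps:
$u{\left(b \right)} = -3 + 2 b$ ($u{\left(b \right)} = \left(-3 + b\right) + b = -3 + 2 b$)
$w{\left(o \right)} = 2 i \sqrt{5}$ ($w{\left(o \right)} = \sqrt{-20} = 2 i \sqrt{5}$)
$w{\left(-31 \right)} 5 \left(u{\left(2 \right)} + \left(6 - 1\right)^{2}\right) = 2 i \sqrt{5} \cdot 5 \left(\left(-3 + 2 \cdot 2\right) + \left(6 - 1\right)^{2}\right) = 2 i \sqrt{5} \cdot 5 \left(\left(-3 + 4\right) + 5^{2}\right) = 2 i \sqrt{5} \cdot 5 \left(1 + 25\right) = 2 i \sqrt{5} \cdot 5 \cdot 26 = 2 i \sqrt{5} \cdot 130 = 260 i \sqrt{5}$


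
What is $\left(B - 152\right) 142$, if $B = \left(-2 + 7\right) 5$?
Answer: $-18034$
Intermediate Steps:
$B = 25$ ($B = 5 \cdot 5 = 25$)
$\left(B - 152\right) 142 = \left(25 - 152\right) 142 = \left(-127\right) 142 = -18034$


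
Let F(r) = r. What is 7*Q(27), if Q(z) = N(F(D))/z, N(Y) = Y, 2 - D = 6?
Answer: -28/27 ≈ -1.0370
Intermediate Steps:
D = -4 (D = 2 - 1*6 = 2 - 6 = -4)
Q(z) = -4/z
7*Q(27) = 7*(-4/27) = -28/27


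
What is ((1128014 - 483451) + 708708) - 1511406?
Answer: -158135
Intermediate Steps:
((1128014 - 483451) + 708708) - 1511406 = (644563 + 708708) - 1511406 = 1353271 - 1511406 = -158135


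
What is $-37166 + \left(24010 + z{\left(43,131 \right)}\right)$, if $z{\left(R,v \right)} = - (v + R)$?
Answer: $-13330$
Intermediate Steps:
$z{\left(R,v \right)} = - R - v$ ($z{\left(R,v \right)} = - (R + v) = - R - v$)
$-37166 + \left(24010 + z{\left(43,131 \right)}\right) = -37166 + \left(24010 - 174\right) = -37166 + 23836 = -13330$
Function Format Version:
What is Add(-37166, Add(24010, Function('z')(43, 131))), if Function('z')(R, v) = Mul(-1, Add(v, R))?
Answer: -13330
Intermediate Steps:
Function('z')(R, v) = Add(Mul(-1, R), Mul(-1, v)) (Function('z')(R, v) = Mul(-1, Add(R, v)) = Add(Mul(-1, R), Mul(-1, v)))
Add(-37166, Add(24010, Function('z')(43, 131))) = Add(-37166, Add(24010, Add(Mul(-1, 43), Mul(-1, 131)))) = Add(-37166, Add(24010, Add(-43, -131))) = Add(-37166, Add(24010, -174)) = Add(-37166, 23836) = -13330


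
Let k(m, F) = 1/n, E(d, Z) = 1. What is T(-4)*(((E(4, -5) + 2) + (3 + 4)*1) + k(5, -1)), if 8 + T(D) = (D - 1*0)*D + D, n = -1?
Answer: 36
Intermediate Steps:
k(m, F) = -1 (k(m, F) = 1/(-1) = -1)
T(D) = -8 + D + D**2 (T(D) = -8 + ((D - 1*0)*D + D) = -8 + ((D + 0)*D + D) = -8 + (D*D + D) = -8 + (D**2 + D) = -8 + (D + D**2) = -8 + D + D**2)
T(-4)*(((E(4, -5) + 2) + (3 + 4)*1) + k(5, -1)) = (-8 - 4 + (-4)**2)*(((1 + 2) + (3 + 4)*1) - 1) = (-8 - 4 + 16)*((3 + 7*1) - 1) = 4*((3 + 7) - 1) = 4*(10 - 1) = 4*9 = 36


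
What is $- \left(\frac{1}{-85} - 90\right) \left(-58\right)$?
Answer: $- \frac{443758}{85} \approx -5220.7$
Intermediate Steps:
$- \left(\frac{1}{-85} - 90\right) \left(-58\right) = - \left(- \frac{1}{85} - 90\right) \left(-58\right) = - \frac{\left(-7651\right) \left(-58\right)}{85} = \left(-1\right) \frac{443758}{85} = - \frac{443758}{85}$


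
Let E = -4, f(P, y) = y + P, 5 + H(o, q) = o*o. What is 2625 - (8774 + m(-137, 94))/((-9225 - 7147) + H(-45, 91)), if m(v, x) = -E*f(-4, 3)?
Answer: 18841385/7176 ≈ 2625.6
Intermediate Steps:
H(o, q) = -5 + o² (H(o, q) = -5 + o*o = -5 + o²)
f(P, y) = P + y
m(v, x) = -4 (m(v, x) = -(-4)*(-4 + 3) = -(-4)*(-1) = -1*4 = -4)
2625 - (8774 + m(-137, 94))/((-9225 - 7147) + H(-45, 91)) = 2625 - (8774 - 4)/((-9225 - 7147) + (-5 + (-45)²)) = 2625 - 8770/(-16372 + (-5 + 2025)) = 2625 - 8770/(-16372 + 2020) = 2625 - 8770/(-14352) = 2625 - 8770*(-1)/14352 = 2625 - 1*(-4385/7176) = 2625 + 4385/7176 = 18841385/7176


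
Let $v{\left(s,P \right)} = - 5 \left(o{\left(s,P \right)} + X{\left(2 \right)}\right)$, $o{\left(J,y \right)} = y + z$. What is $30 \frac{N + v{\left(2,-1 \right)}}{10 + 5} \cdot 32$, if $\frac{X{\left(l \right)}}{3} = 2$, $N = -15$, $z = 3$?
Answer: $-3520$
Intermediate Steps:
$o{\left(J,y \right)} = 3 + y$ ($o{\left(J,y \right)} = y + 3 = 3 + y$)
$X{\left(l \right)} = 6$ ($X{\left(l \right)} = 3 \cdot 2 = 6$)
$v{\left(s,P \right)} = -45 - 5 P$ ($v{\left(s,P \right)} = - 5 \left(\left(3 + P\right) + 6\right) = - 5 \left(9 + P\right) = -45 - 5 P$)
$30 \frac{N + v{\left(2,-1 \right)}}{10 + 5} \cdot 32 = 30 \frac{-15 - 40}{10 + 5} \cdot 32 = 30 \frac{-15 + \left(-45 + 5\right)}{15} \cdot 32 = 30 \left(-15 - 40\right) \frac{1}{15} \cdot 32 = 30 \left(\left(-55\right) \frac{1}{15}\right) 32 = 30 \left(- \frac{11}{3}\right) 32 = \left(-110\right) 32 = -3520$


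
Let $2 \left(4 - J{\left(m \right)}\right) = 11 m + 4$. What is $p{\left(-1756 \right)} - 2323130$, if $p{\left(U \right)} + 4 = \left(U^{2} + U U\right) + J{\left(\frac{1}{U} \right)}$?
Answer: $\frac{13499917291}{3512} \approx 3.8439 \cdot 10^{6}$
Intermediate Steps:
$J{\left(m \right)} = 2 - \frac{11 m}{2}$ ($J{\left(m \right)} = 4 - \frac{11 m + 4}{2} = 4 - \frac{4 + 11 m}{2} = 4 - \left(2 + \frac{11 m}{2}\right) = 2 - \frac{11 m}{2}$)
$p{\left(U \right)} = -2 + 2 U^{2} - \frac{11}{2 U}$ ($p{\left(U \right)} = -4 + \left(\left(U^{2} + U U\right) + \left(2 - \frac{11}{2 U}\right)\right) = -4 + \left(\left(U^{2} + U^{2}\right) + \left(2 - \frac{11}{2 U}\right)\right) = -4 + \left(2 U^{2} + \left(2 - \frac{11}{2 U}\right)\right) = -4 + \left(2 + 2 U^{2} - \frac{11}{2 U}\right) = -2 + 2 U^{2} - \frac{11}{2 U}$)
$p{\left(-1756 \right)} - 2323130 = \left(-2 + 2 \left(-1756\right)^{2} - \frac{11}{2 \left(-1756\right)}\right) - 2323130 = \left(-2 + 2 \cdot 3083536 - - \frac{11}{3512}\right) - 2323130 = \left(-2 + 6167072 + \frac{11}{3512}\right) - 2323130 = \frac{21658749851}{3512} - 2323130 = \frac{13499917291}{3512}$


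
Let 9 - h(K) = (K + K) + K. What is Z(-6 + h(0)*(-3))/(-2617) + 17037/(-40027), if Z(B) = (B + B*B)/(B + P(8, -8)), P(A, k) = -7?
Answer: -217645581/523753295 ≈ -0.41555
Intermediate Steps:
h(K) = 9 - 3*K (h(K) = 9 - ((K + K) + K) = 9 - (2*K + K) = 9 - 3*K)
Z(B) = (B + B**2)/(-7 + B) (Z(B) = (B + B*B)/(B - 7) = (B + B**2)/(-7 + B))
Z(-6 + h(0)*(-3))/(-2617) + 17037/(-40027) = ((-6 + (9 - 3*0)*(-3))*(1 + (-6 + (9 - 3*0)*(-3)))/(-7 + (-6 + (9 - 3*0)*(-3))))/(-2617) + 17037/(-40027) = ((-6 + (9 + 0)*(-3))*(1 + (-6 + (9 + 0)*(-3)))/(-7 + (-6 + (9 + 0)*(-3))))*(-1/2617) + 17037*(-1/40027) = ((-6 + 9*(-3))*(1 + (-6 + 9*(-3)))/(-7 + (-6 + 9*(-3))))*(-1/2617) - 17037/40027 = ((-6 - 27)*(1 + (-6 - 27))/(-7 + (-6 - 27)))*(-1/2617) - 17037/40027 = -33*(1 - 33)/(-7 - 33)*(-1/2617) - 17037/40027 = -33*(-32)/(-40)*(-1/2617) - 17037/40027 = -33*(-1/40)*(-32)*(-1/2617) - 17037/40027 = -132/5*(-1/2617) - 17037/40027 = 132/13085 - 17037/40027 = -217645581/523753295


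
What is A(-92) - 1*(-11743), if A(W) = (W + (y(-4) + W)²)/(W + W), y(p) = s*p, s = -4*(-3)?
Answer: 535301/46 ≈ 11637.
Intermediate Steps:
s = 12
y(p) = 12*p
A(W) = (W + (-48 + W)²)/(2*W) (A(W) = (W + (12*(-4) + W)²)/(W + W) = (W + (-48 + W)²)/((2*W)) = (W + (-48 + W)²)*(1/(2*W)) = (W + (-48 + W)²)/(2*W))
A(-92) - 1*(-11743) = (½)*(-92 + (-48 - 92)²)/(-92) - 1*(-11743) = (½)*(-1/92)*(-92 + (-140)²) + 11743 = (½)*(-1/92)*(-92 + 19600) + 11743 = (½)*(-1/92)*19508 + 11743 = -4877/46 + 11743 = 535301/46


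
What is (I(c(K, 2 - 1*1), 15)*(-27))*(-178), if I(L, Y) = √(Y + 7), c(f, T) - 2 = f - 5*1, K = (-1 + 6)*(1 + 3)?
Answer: 4806*√22 ≈ 22542.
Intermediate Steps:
K = 20 (K = 5*4 = 20)
c(f, T) = -3 + f (c(f, T) = 2 + (f - 5*1) = 2 + (f - 5) = 2 + (-5 + f) = -3 + f)
I(L, Y) = √(7 + Y)
(I(c(K, 2 - 1*1), 15)*(-27))*(-178) = (√(7 + 15)*(-27))*(-178) = (√22*(-27))*(-178) = -27*√22*(-178) = 4806*√22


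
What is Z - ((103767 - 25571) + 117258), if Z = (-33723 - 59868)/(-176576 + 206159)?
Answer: -642467697/3287 ≈ -1.9546e+5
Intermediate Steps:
Z = -10399/3287 (Z = -93591/29583 = -93591*1/29583 = -10399/3287 ≈ -3.1637)
Z - ((103767 - 25571) + 117258) = -10399/3287 - ((103767 - 25571) + 117258) = -10399/3287 - (78196 + 117258) = -10399/3287 - 1*195454 = -10399/3287 - 195454 = -642467697/3287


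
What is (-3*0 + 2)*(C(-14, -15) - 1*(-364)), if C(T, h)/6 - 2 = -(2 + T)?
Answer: 896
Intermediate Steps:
C(T, h) = -6*T (C(T, h) = 12 + 6*(-(2 + T)) = 12 + 6*(-2 - T) = 12 + (-12 - 6*T) = -6*T)
(-3*0 + 2)*(C(-14, -15) - 1*(-364)) = (-3*0 + 2)*(-6*(-14) - 1*(-364)) = (0 + 2)*(84 + 364) = 2*448 = 896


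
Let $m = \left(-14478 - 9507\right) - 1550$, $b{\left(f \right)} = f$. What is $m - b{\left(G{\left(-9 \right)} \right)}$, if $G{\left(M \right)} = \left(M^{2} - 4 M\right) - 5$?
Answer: $-25647$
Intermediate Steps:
$G{\left(M \right)} = -5 + M^{2} - 4 M$
$m = -25535$ ($m = -23985 - 1550 = -25535$)
$m - b{\left(G{\left(-9 \right)} \right)} = -25535 - \left(-5 + \left(-9\right)^{2} - -36\right) = -25535 - \left(-5 + 81 + 36\right) = -25535 - 112 = -25647$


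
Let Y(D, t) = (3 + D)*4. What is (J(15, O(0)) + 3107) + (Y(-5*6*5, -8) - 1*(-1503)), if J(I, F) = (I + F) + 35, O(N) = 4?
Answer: 4076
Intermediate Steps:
Y(D, t) = 12 + 4*D
J(I, F) = 35 + F + I (J(I, F) = (F + I) + 35 = 35 + F + I)
(J(15, O(0)) + 3107) + (Y(-5*6*5, -8) - 1*(-1503)) = ((35 + 4 + 15) + 3107) + ((12 + 4*(-5*6*5)) - 1*(-1503)) = (54 + 3107) + ((12 + 4*(-30*5)) + 1503) = 3161 + ((12 + 4*(-150)) + 1503) = 3161 + ((12 - 600) + 1503) = 3161 + (-588 + 1503) = 3161 + 915 = 4076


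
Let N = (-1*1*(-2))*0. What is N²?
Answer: 0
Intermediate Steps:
N = 0 (N = -1*(-2)*0 = 2*0 = 0)
N² = 0² = 0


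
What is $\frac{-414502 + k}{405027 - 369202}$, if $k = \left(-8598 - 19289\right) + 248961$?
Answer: $- \frac{193428}{35825} \approx -5.3992$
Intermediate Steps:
$k = 221074$ ($k = \left(-8598 - 19289\right) + 248961 = -27887 + 248961 = 221074$)
$\frac{-414502 + k}{405027 - 369202} = \frac{-414502 + 221074}{405027 - 369202} = - \frac{193428}{35825}$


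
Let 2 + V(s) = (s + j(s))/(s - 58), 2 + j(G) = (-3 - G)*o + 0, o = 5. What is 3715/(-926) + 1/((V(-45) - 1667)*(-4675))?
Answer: -747111784593/186224908375 ≈ -4.0119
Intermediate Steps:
j(G) = -17 - 5*G (j(G) = -2 + ((-3 - G)*5 + 0) = -2 + ((-15 - 5*G) + 0) = -2 + (-15 - 5*G) = -17 - 5*G)
V(s) = -2 + (-17 - 4*s)/(-58 + s) (V(s) = -2 + (s + (-17 - 5*s))/(s - 58) = -2 + (-17 - 4*s)/(-58 + s))
3715/(-926) + 1/((V(-45) - 1667)*(-4675)) = 3715/(-926) + 1/(3*(33 - 2*(-45))/(-58 - 45) - 1667*(-4675)) = 3715*(-1/926) - 1/4675/(3*(33 + 90)/(-103) - 1667) = -3715/926 - 1/4675/(3*(-1/103)*123 - 1667) = -3715/926 - 1/4675/(-369/103 - 1667) = -3715/926 - 1/4675/(-172070/103) = -3715/926 - 103/172070*(-1/4675) = -3715/926 + 103/804427250 = -747111784593/186224908375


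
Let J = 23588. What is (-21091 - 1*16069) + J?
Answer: -13572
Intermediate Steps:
(-21091 - 1*16069) + J = (-21091 - 1*16069) + 23588 = (-21091 - 16069) + 23588 = -37160 + 23588 = -13572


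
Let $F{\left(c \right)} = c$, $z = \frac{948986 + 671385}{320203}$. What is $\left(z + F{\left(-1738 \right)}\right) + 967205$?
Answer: $\frac{309147050172}{320203} \approx 9.6547 \cdot 10^{5}$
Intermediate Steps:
$z = \frac{1620371}{320203}$ ($z = 1620371 \cdot \frac{1}{320203} = \frac{1620371}{320203} \approx 5.0604$)
$\left(z + F{\left(-1738 \right)}\right) + 967205 = \left(\frac{1620371}{320203} - 1738\right) + 967205 = - \frac{554892443}{320203} + 967205 = \frac{309147050172}{320203}$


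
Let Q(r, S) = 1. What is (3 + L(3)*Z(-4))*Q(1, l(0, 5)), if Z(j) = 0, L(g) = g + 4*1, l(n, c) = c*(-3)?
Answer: 3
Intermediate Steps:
l(n, c) = -3*c
L(g) = 4 + g (L(g) = g + 4 = 4 + g)
(3 + L(3)*Z(-4))*Q(1, l(0, 5)) = (3 + (4 + 3)*0)*1 = (3 + 7*0)*1 = (3 + 0)*1 = 3*1 = 3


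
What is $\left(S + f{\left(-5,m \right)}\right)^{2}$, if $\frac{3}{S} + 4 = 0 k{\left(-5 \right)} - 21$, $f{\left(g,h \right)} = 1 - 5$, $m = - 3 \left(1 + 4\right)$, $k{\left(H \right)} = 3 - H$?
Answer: $\frac{10609}{625} \approx 16.974$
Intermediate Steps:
$m = -15$ ($m = \left(-3\right) 5 = -15$)
$f{\left(g,h \right)} = -4$
$S = - \frac{3}{25}$ ($S = \frac{3}{-4 - \left(21 + 0 \left(3 - -5\right)\right)} = \frac{3}{-4 - \left(21 + 0 \left(3 + 5\right)\right)} = \frac{3}{-4 + \left(0 \cdot 8 - 21\right)} = \frac{3}{-4 + \left(0 - 21\right)} = \frac{3}{-4 - 21} = \frac{3}{-25} = 3 \left(- \frac{1}{25}\right) = - \frac{3}{25} \approx -0.12$)
$\left(S + f{\left(-5,m \right)}\right)^{2} = \left(- \frac{3}{25} - 4\right)^{2} = \left(- \frac{103}{25}\right)^{2} = \frac{10609}{625}$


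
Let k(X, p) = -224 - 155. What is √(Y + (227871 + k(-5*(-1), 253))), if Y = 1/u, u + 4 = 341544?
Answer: √6634211085692185/170770 ≈ 476.96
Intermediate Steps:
u = 341540 (u = -4 + 341544 = 341540)
Y = 1/341540 ≈ 2.9279e-6
k(X, p) = -379
√(Y + (227871 + k(-5*(-1), 253))) = √(1/341540 + (227871 - 379)) = √(1/341540 + 227492) = √(77697617681/341540) = √6634211085692185/170770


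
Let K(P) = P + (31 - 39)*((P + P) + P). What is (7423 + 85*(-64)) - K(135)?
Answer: 5088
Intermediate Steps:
K(P) = -23*P (K(P) = P - 8*(2*P + P) = P - 24*P = -23*P)
(7423 + 85*(-64)) - K(135) = (7423 + 85*(-64)) - (-23)*135 = (7423 - 5440) - 1*(-3105) = 1983 + 3105 = 5088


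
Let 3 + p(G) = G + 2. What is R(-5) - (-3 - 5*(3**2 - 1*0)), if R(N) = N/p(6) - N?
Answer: 52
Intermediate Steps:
p(G) = -1 + G (p(G) = -3 + (G + 2) = -3 + (2 + G) = -1 + G)
R(N) = -4*N/5 (R(N) = N/(-1 + 6) - N = N/5 - N = -4*N/5)
R(-5) - (-3 - 5*(3**2 - 1*0)) = -4/5*(-5) - (-3 - 5*(3**2 - 1*0)) = 4 - (-3 - 5*(9 + 0)) = 4 - (-3 - 5*9) = 4 - (-3 - 45) = 4 - 1*(-48) = 4 + 48 = 52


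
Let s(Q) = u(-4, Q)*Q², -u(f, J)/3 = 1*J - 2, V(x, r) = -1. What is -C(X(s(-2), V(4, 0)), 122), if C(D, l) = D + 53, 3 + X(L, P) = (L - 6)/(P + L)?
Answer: -2392/47 ≈ -50.894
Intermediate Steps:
u(f, J) = 6 - 3*J (u(f, J) = -3*(1*J - 2) = -3*(J - 2) = -3*(-2 + J) = 6 - 3*J)
s(Q) = Q²*(6 - 3*Q) (s(Q) = (6 - 3*Q)*Q² = Q²*(6 - 3*Q))
X(L, P) = -3 + (-6 + L)/(L + P) (X(L, P) = -3 + (L - 6)/(P + L) = -3 + (-6 + L)/(L + P))
C(D, l) = 53 + D
-C(X(s(-2), V(4, 0)), 122) = -(53 + (-6 - 3*(-1) - 6*(-2)²*(2 - 1*(-2)))/(3*(-2)²*(2 - 1*(-2)) - 1)) = -(53 + (-6 + 3 - 6*4*(2 + 2))/(3*4*(2 + 2) - 1)) = -(53 + (-6 + 3 - 6*4*4)/(3*4*4 - 1)) = -(53 + (-6 + 3 - 2*48)/(48 - 1)) = -(53 + (-6 + 3 - 96)/47) = -(53 + (1/47)*(-99)) = -(53 - 99/47) = -1*2392/47 = -2392/47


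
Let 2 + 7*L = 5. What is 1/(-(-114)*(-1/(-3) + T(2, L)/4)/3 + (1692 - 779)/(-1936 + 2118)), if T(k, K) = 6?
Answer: 546/40777 ≈ 0.013390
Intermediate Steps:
L = 3/7 (L = -2/7 + (1/7)*5 = -2/7 + 5/7 = 3/7 ≈ 0.42857)
1/(-(-114)*(-1/(-3) + T(2, L)/4)/3 + (1692 - 779)/(-1936 + 2118)) = 1/(-(-114)*(-1/(-3) + 6/4)/3 + (1692 - 779)/(-1936 + 2118)) = 1/(-(-114)*(-1*(-1/3) + 6*(1/4))*(1/3) + 913/182) = 1/(-(-114)*(1/3 + 3/2)*(1/3) + 913*(1/182)) = 1/(-(-114)*(11/6)*(1/3) + 913/182) = 1/(-(-114)*11/18 + 913/182) = 1/(-38*(-11/6) + 913/182) = 1/(209/3 + 913/182) = 1/(40777/546) = 546/40777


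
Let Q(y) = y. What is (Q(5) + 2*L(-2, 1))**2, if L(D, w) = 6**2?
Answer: 5929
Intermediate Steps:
L(D, w) = 36
(Q(5) + 2*L(-2, 1))**2 = (5 + 2*36)**2 = (5 + 72)**2 = 77**2 = 5929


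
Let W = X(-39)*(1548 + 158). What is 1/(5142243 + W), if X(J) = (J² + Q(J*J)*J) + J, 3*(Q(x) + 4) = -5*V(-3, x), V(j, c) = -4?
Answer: 1/7493111 ≈ 1.3346e-7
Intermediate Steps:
Q(x) = 8/3 (Q(x) = -4 + (-5*(-4))/3 = -4 + (⅓)*20 = -4 + 20/3 = 8/3)
X(J) = J² + 11*J/3 (X(J) = (J² + 8*J/3) + J = J² + 11*J/3)
W = 2350868 (W = ((⅓)*(-39)*(11 + 3*(-39)))*(1548 + 158) = ((⅓)*(-39)*(11 - 117))*1706 = ((⅓)*(-39)*(-106))*1706 = 1378*1706 = 2350868)
1/(5142243 + W) = 1/(5142243 + 2350868) = 1/7493111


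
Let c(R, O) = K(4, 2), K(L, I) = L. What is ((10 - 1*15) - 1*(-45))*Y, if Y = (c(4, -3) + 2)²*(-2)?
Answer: -2880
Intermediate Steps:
c(R, O) = 4
Y = -72 (Y = (4 + 2)²*(-2) = 6²*(-2) = 36*(-2) = -72)
((10 - 1*15) - 1*(-45))*Y = ((10 - 1*15) - 1*(-45))*(-72) = ((10 - 15) + 45)*(-72) = (-5 + 45)*(-72) = 40*(-72) = -2880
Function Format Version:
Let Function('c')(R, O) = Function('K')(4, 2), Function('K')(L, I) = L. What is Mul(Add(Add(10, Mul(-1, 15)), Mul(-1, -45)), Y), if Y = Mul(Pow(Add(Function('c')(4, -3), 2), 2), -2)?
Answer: -2880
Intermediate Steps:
Function('c')(R, O) = 4
Y = -72 (Y = Mul(Pow(Add(4, 2), 2), -2) = Mul(Pow(6, 2), -2) = Mul(36, -2) = -72)
Mul(Add(Add(10, Mul(-1, 15)), Mul(-1, -45)), Y) = Mul(Add(Add(10, Mul(-1, 15)), Mul(-1, -45)), -72) = Mul(Add(Add(10, -15), 45), -72) = Mul(Add(-5, 45), -72) = Mul(40, -72) = -2880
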